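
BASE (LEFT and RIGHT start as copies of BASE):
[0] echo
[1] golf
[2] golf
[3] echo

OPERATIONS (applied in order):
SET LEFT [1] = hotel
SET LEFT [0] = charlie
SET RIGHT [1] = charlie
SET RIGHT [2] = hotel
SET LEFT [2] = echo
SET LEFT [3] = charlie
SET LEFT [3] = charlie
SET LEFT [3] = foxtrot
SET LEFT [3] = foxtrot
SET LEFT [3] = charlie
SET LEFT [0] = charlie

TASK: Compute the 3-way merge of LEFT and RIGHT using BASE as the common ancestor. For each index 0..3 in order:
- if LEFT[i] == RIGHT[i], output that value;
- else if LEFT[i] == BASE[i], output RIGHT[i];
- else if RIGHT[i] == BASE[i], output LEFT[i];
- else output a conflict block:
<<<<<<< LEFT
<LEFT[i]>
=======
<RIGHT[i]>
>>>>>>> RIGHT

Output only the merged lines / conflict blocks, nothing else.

Answer: charlie
<<<<<<< LEFT
hotel
=======
charlie
>>>>>>> RIGHT
<<<<<<< LEFT
echo
=======
hotel
>>>>>>> RIGHT
charlie

Derivation:
Final LEFT:  [charlie, hotel, echo, charlie]
Final RIGHT: [echo, charlie, hotel, echo]
i=0: L=charlie, R=echo=BASE -> take LEFT -> charlie
i=1: BASE=golf L=hotel R=charlie all differ -> CONFLICT
i=2: BASE=golf L=echo R=hotel all differ -> CONFLICT
i=3: L=charlie, R=echo=BASE -> take LEFT -> charlie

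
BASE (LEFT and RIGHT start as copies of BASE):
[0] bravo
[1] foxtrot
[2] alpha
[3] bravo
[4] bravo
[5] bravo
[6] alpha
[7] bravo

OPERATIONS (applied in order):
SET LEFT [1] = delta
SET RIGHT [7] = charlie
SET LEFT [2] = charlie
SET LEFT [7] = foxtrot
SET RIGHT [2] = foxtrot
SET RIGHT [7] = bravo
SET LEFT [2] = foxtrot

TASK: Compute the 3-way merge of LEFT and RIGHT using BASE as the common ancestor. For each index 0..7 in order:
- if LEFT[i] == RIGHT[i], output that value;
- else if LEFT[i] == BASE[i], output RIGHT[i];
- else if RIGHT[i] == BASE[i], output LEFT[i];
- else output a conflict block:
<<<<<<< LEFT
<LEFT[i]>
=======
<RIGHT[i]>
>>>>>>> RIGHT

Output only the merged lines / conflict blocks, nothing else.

Final LEFT:  [bravo, delta, foxtrot, bravo, bravo, bravo, alpha, foxtrot]
Final RIGHT: [bravo, foxtrot, foxtrot, bravo, bravo, bravo, alpha, bravo]
i=0: L=bravo R=bravo -> agree -> bravo
i=1: L=delta, R=foxtrot=BASE -> take LEFT -> delta
i=2: L=foxtrot R=foxtrot -> agree -> foxtrot
i=3: L=bravo R=bravo -> agree -> bravo
i=4: L=bravo R=bravo -> agree -> bravo
i=5: L=bravo R=bravo -> agree -> bravo
i=6: L=alpha R=alpha -> agree -> alpha
i=7: L=foxtrot, R=bravo=BASE -> take LEFT -> foxtrot

Answer: bravo
delta
foxtrot
bravo
bravo
bravo
alpha
foxtrot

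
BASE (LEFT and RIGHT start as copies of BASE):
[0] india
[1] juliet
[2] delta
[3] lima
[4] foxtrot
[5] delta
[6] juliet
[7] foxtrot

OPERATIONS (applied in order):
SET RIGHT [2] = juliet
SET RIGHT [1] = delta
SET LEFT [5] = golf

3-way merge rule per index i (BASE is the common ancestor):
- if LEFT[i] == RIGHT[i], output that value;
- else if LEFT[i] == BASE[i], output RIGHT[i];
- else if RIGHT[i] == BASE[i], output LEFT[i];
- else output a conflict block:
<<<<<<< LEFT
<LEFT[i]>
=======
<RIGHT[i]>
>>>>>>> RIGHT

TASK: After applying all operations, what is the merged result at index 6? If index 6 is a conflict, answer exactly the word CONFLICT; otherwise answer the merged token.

Final LEFT:  [india, juliet, delta, lima, foxtrot, golf, juliet, foxtrot]
Final RIGHT: [india, delta, juliet, lima, foxtrot, delta, juliet, foxtrot]
i=0: L=india R=india -> agree -> india
i=1: L=juliet=BASE, R=delta -> take RIGHT -> delta
i=2: L=delta=BASE, R=juliet -> take RIGHT -> juliet
i=3: L=lima R=lima -> agree -> lima
i=4: L=foxtrot R=foxtrot -> agree -> foxtrot
i=5: L=golf, R=delta=BASE -> take LEFT -> golf
i=6: L=juliet R=juliet -> agree -> juliet
i=7: L=foxtrot R=foxtrot -> agree -> foxtrot
Index 6 -> juliet

Answer: juliet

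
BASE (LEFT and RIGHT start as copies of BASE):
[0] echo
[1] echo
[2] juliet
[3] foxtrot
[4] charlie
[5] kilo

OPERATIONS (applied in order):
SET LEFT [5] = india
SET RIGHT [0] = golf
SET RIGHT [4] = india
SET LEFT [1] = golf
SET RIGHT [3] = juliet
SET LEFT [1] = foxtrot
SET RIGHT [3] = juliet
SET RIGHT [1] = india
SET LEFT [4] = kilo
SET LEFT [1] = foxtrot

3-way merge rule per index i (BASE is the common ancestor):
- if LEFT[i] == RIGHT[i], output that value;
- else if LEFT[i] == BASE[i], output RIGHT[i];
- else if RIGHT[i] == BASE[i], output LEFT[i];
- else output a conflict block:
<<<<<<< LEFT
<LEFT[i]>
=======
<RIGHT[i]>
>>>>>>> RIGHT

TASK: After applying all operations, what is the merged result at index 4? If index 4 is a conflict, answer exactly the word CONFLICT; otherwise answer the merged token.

Final LEFT:  [echo, foxtrot, juliet, foxtrot, kilo, india]
Final RIGHT: [golf, india, juliet, juliet, india, kilo]
i=0: L=echo=BASE, R=golf -> take RIGHT -> golf
i=1: BASE=echo L=foxtrot R=india all differ -> CONFLICT
i=2: L=juliet R=juliet -> agree -> juliet
i=3: L=foxtrot=BASE, R=juliet -> take RIGHT -> juliet
i=4: BASE=charlie L=kilo R=india all differ -> CONFLICT
i=5: L=india, R=kilo=BASE -> take LEFT -> india
Index 4 -> CONFLICT

Answer: CONFLICT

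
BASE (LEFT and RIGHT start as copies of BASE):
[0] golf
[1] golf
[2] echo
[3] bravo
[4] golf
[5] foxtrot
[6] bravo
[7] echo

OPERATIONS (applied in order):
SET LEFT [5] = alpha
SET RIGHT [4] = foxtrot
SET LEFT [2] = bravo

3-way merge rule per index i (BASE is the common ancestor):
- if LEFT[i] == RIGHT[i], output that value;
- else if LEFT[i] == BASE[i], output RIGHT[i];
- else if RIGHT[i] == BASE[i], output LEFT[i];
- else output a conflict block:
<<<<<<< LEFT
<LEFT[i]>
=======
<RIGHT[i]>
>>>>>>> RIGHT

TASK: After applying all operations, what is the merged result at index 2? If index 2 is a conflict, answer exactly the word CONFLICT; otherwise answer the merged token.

Answer: bravo

Derivation:
Final LEFT:  [golf, golf, bravo, bravo, golf, alpha, bravo, echo]
Final RIGHT: [golf, golf, echo, bravo, foxtrot, foxtrot, bravo, echo]
i=0: L=golf R=golf -> agree -> golf
i=1: L=golf R=golf -> agree -> golf
i=2: L=bravo, R=echo=BASE -> take LEFT -> bravo
i=3: L=bravo R=bravo -> agree -> bravo
i=4: L=golf=BASE, R=foxtrot -> take RIGHT -> foxtrot
i=5: L=alpha, R=foxtrot=BASE -> take LEFT -> alpha
i=6: L=bravo R=bravo -> agree -> bravo
i=7: L=echo R=echo -> agree -> echo
Index 2 -> bravo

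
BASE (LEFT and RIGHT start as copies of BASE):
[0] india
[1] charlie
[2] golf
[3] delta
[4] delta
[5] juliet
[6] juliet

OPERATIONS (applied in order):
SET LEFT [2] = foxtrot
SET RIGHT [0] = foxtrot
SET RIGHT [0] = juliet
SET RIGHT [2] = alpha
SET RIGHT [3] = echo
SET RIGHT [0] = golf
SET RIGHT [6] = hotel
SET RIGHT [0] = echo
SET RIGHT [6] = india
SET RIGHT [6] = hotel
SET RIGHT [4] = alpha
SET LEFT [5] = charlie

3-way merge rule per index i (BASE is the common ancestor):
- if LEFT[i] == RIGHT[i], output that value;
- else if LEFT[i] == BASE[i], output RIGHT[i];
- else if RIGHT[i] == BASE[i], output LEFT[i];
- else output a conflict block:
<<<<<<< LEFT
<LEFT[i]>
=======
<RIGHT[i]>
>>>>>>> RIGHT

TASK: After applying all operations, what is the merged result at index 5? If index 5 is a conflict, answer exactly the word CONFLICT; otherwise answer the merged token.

Answer: charlie

Derivation:
Final LEFT:  [india, charlie, foxtrot, delta, delta, charlie, juliet]
Final RIGHT: [echo, charlie, alpha, echo, alpha, juliet, hotel]
i=0: L=india=BASE, R=echo -> take RIGHT -> echo
i=1: L=charlie R=charlie -> agree -> charlie
i=2: BASE=golf L=foxtrot R=alpha all differ -> CONFLICT
i=3: L=delta=BASE, R=echo -> take RIGHT -> echo
i=4: L=delta=BASE, R=alpha -> take RIGHT -> alpha
i=5: L=charlie, R=juliet=BASE -> take LEFT -> charlie
i=6: L=juliet=BASE, R=hotel -> take RIGHT -> hotel
Index 5 -> charlie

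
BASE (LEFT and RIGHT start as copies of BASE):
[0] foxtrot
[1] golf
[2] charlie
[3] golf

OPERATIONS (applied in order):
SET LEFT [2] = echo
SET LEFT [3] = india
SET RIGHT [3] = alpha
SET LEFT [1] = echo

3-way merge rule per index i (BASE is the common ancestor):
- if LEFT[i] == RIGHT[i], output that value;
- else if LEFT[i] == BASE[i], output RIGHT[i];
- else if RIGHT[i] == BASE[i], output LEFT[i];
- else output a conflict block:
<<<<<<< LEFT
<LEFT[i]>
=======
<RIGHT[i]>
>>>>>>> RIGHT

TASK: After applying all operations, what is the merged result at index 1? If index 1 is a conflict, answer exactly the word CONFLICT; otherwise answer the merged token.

Answer: echo

Derivation:
Final LEFT:  [foxtrot, echo, echo, india]
Final RIGHT: [foxtrot, golf, charlie, alpha]
i=0: L=foxtrot R=foxtrot -> agree -> foxtrot
i=1: L=echo, R=golf=BASE -> take LEFT -> echo
i=2: L=echo, R=charlie=BASE -> take LEFT -> echo
i=3: BASE=golf L=india R=alpha all differ -> CONFLICT
Index 1 -> echo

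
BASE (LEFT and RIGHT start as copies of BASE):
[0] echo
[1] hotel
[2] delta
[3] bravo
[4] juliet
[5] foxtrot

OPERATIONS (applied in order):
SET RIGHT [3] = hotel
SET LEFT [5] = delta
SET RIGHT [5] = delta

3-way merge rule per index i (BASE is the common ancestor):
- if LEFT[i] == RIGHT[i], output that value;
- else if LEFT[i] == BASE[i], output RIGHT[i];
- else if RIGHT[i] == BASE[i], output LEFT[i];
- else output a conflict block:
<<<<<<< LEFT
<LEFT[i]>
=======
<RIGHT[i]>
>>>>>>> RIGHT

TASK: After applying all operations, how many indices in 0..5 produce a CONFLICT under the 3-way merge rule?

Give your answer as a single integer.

Answer: 0

Derivation:
Final LEFT:  [echo, hotel, delta, bravo, juliet, delta]
Final RIGHT: [echo, hotel, delta, hotel, juliet, delta]
i=0: L=echo R=echo -> agree -> echo
i=1: L=hotel R=hotel -> agree -> hotel
i=2: L=delta R=delta -> agree -> delta
i=3: L=bravo=BASE, R=hotel -> take RIGHT -> hotel
i=4: L=juliet R=juliet -> agree -> juliet
i=5: L=delta R=delta -> agree -> delta
Conflict count: 0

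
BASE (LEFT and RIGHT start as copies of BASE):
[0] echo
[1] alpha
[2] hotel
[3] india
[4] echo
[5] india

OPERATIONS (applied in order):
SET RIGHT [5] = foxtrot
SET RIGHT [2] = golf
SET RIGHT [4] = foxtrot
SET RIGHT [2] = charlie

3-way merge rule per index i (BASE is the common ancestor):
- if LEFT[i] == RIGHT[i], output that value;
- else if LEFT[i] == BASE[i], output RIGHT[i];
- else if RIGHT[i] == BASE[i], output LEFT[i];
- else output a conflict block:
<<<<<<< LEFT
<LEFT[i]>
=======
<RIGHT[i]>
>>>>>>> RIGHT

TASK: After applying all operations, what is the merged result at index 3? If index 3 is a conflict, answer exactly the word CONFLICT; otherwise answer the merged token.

Answer: india

Derivation:
Final LEFT:  [echo, alpha, hotel, india, echo, india]
Final RIGHT: [echo, alpha, charlie, india, foxtrot, foxtrot]
i=0: L=echo R=echo -> agree -> echo
i=1: L=alpha R=alpha -> agree -> alpha
i=2: L=hotel=BASE, R=charlie -> take RIGHT -> charlie
i=3: L=india R=india -> agree -> india
i=4: L=echo=BASE, R=foxtrot -> take RIGHT -> foxtrot
i=5: L=india=BASE, R=foxtrot -> take RIGHT -> foxtrot
Index 3 -> india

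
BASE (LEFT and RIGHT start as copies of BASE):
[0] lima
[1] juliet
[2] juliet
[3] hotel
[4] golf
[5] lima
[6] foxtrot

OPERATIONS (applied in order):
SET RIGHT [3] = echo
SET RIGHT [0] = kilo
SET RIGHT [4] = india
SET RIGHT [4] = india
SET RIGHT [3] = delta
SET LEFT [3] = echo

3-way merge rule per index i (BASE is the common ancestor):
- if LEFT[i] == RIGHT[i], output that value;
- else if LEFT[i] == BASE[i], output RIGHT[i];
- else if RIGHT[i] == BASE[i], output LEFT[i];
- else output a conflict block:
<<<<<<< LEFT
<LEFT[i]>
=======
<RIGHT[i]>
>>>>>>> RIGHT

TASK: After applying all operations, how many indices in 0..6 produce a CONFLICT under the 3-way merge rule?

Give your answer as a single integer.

Answer: 1

Derivation:
Final LEFT:  [lima, juliet, juliet, echo, golf, lima, foxtrot]
Final RIGHT: [kilo, juliet, juliet, delta, india, lima, foxtrot]
i=0: L=lima=BASE, R=kilo -> take RIGHT -> kilo
i=1: L=juliet R=juliet -> agree -> juliet
i=2: L=juliet R=juliet -> agree -> juliet
i=3: BASE=hotel L=echo R=delta all differ -> CONFLICT
i=4: L=golf=BASE, R=india -> take RIGHT -> india
i=5: L=lima R=lima -> agree -> lima
i=6: L=foxtrot R=foxtrot -> agree -> foxtrot
Conflict count: 1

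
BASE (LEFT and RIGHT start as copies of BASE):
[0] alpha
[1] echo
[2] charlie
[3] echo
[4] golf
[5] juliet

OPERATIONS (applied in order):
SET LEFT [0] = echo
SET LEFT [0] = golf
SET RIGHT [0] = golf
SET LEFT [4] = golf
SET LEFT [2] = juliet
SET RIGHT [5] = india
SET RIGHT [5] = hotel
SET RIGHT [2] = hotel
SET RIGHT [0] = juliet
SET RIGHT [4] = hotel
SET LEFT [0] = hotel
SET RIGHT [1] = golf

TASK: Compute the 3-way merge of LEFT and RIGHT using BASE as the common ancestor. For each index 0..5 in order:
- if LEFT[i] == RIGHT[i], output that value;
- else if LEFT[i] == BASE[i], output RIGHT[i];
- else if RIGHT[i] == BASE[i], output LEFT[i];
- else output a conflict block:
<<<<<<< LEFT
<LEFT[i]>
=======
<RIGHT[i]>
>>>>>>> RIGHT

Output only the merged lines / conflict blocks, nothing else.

Final LEFT:  [hotel, echo, juliet, echo, golf, juliet]
Final RIGHT: [juliet, golf, hotel, echo, hotel, hotel]
i=0: BASE=alpha L=hotel R=juliet all differ -> CONFLICT
i=1: L=echo=BASE, R=golf -> take RIGHT -> golf
i=2: BASE=charlie L=juliet R=hotel all differ -> CONFLICT
i=3: L=echo R=echo -> agree -> echo
i=4: L=golf=BASE, R=hotel -> take RIGHT -> hotel
i=5: L=juliet=BASE, R=hotel -> take RIGHT -> hotel

Answer: <<<<<<< LEFT
hotel
=======
juliet
>>>>>>> RIGHT
golf
<<<<<<< LEFT
juliet
=======
hotel
>>>>>>> RIGHT
echo
hotel
hotel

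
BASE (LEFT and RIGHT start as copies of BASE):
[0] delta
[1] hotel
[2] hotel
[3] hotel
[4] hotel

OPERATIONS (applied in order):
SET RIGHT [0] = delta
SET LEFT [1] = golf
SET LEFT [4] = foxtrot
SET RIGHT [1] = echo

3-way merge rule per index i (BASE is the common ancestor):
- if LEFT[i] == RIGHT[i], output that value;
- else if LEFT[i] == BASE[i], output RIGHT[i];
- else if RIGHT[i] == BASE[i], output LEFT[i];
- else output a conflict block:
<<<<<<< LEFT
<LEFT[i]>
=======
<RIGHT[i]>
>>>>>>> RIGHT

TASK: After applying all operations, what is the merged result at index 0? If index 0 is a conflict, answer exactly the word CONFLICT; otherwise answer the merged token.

Answer: delta

Derivation:
Final LEFT:  [delta, golf, hotel, hotel, foxtrot]
Final RIGHT: [delta, echo, hotel, hotel, hotel]
i=0: L=delta R=delta -> agree -> delta
i=1: BASE=hotel L=golf R=echo all differ -> CONFLICT
i=2: L=hotel R=hotel -> agree -> hotel
i=3: L=hotel R=hotel -> agree -> hotel
i=4: L=foxtrot, R=hotel=BASE -> take LEFT -> foxtrot
Index 0 -> delta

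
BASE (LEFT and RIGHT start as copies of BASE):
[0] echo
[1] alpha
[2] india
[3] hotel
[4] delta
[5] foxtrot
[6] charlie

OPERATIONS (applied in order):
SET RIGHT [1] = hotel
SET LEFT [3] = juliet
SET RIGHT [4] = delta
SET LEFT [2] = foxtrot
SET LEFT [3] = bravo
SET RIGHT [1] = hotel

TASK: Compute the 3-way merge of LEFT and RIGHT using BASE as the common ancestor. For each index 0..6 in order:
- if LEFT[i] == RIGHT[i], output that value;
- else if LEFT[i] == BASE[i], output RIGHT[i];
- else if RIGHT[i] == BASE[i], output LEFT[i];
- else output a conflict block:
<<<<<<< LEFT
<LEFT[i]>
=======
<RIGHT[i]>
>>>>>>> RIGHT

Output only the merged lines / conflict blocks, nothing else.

Answer: echo
hotel
foxtrot
bravo
delta
foxtrot
charlie

Derivation:
Final LEFT:  [echo, alpha, foxtrot, bravo, delta, foxtrot, charlie]
Final RIGHT: [echo, hotel, india, hotel, delta, foxtrot, charlie]
i=0: L=echo R=echo -> agree -> echo
i=1: L=alpha=BASE, R=hotel -> take RIGHT -> hotel
i=2: L=foxtrot, R=india=BASE -> take LEFT -> foxtrot
i=3: L=bravo, R=hotel=BASE -> take LEFT -> bravo
i=4: L=delta R=delta -> agree -> delta
i=5: L=foxtrot R=foxtrot -> agree -> foxtrot
i=6: L=charlie R=charlie -> agree -> charlie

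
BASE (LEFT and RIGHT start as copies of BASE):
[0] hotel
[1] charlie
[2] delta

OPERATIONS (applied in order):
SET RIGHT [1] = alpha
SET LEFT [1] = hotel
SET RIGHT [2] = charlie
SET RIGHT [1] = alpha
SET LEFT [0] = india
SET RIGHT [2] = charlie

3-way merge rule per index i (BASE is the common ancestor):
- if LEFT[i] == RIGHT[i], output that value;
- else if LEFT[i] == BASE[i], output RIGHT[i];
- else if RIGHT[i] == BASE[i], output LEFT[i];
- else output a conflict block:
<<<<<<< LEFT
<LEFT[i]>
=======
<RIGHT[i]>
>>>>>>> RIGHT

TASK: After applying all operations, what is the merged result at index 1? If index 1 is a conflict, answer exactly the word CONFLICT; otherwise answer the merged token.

Answer: CONFLICT

Derivation:
Final LEFT:  [india, hotel, delta]
Final RIGHT: [hotel, alpha, charlie]
i=0: L=india, R=hotel=BASE -> take LEFT -> india
i=1: BASE=charlie L=hotel R=alpha all differ -> CONFLICT
i=2: L=delta=BASE, R=charlie -> take RIGHT -> charlie
Index 1 -> CONFLICT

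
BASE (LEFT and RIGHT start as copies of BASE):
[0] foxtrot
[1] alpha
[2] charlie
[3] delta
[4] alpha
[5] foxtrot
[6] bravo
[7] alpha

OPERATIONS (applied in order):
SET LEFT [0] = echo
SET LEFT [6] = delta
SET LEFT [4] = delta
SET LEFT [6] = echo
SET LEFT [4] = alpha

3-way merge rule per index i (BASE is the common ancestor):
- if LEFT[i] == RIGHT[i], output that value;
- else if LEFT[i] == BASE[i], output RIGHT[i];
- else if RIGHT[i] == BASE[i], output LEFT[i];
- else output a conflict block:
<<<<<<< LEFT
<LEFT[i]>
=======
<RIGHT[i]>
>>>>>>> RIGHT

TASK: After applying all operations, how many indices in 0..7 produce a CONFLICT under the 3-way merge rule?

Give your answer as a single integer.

Final LEFT:  [echo, alpha, charlie, delta, alpha, foxtrot, echo, alpha]
Final RIGHT: [foxtrot, alpha, charlie, delta, alpha, foxtrot, bravo, alpha]
i=0: L=echo, R=foxtrot=BASE -> take LEFT -> echo
i=1: L=alpha R=alpha -> agree -> alpha
i=2: L=charlie R=charlie -> agree -> charlie
i=3: L=delta R=delta -> agree -> delta
i=4: L=alpha R=alpha -> agree -> alpha
i=5: L=foxtrot R=foxtrot -> agree -> foxtrot
i=6: L=echo, R=bravo=BASE -> take LEFT -> echo
i=7: L=alpha R=alpha -> agree -> alpha
Conflict count: 0

Answer: 0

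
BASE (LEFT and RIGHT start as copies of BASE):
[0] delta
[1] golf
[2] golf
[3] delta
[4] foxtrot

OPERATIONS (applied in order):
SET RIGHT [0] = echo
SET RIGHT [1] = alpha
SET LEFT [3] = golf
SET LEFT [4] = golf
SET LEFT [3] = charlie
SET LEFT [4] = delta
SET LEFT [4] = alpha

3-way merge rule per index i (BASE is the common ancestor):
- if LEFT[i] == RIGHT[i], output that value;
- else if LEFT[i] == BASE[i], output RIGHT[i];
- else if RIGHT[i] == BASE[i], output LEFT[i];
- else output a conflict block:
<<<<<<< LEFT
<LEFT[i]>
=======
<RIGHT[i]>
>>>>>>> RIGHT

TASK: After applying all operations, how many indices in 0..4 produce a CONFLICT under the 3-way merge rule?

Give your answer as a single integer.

Final LEFT:  [delta, golf, golf, charlie, alpha]
Final RIGHT: [echo, alpha, golf, delta, foxtrot]
i=0: L=delta=BASE, R=echo -> take RIGHT -> echo
i=1: L=golf=BASE, R=alpha -> take RIGHT -> alpha
i=2: L=golf R=golf -> agree -> golf
i=3: L=charlie, R=delta=BASE -> take LEFT -> charlie
i=4: L=alpha, R=foxtrot=BASE -> take LEFT -> alpha
Conflict count: 0

Answer: 0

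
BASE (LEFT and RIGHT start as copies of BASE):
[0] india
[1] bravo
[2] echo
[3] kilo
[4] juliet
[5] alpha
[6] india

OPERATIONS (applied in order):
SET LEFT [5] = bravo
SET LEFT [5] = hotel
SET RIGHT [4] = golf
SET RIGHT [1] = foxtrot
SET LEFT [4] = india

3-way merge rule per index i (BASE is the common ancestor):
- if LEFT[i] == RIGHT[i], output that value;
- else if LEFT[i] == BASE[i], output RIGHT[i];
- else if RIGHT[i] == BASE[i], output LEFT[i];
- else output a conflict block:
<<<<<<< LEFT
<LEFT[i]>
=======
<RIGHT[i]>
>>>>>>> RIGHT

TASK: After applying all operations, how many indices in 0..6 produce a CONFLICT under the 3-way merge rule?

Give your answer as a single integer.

Answer: 1

Derivation:
Final LEFT:  [india, bravo, echo, kilo, india, hotel, india]
Final RIGHT: [india, foxtrot, echo, kilo, golf, alpha, india]
i=0: L=india R=india -> agree -> india
i=1: L=bravo=BASE, R=foxtrot -> take RIGHT -> foxtrot
i=2: L=echo R=echo -> agree -> echo
i=3: L=kilo R=kilo -> agree -> kilo
i=4: BASE=juliet L=india R=golf all differ -> CONFLICT
i=5: L=hotel, R=alpha=BASE -> take LEFT -> hotel
i=6: L=india R=india -> agree -> india
Conflict count: 1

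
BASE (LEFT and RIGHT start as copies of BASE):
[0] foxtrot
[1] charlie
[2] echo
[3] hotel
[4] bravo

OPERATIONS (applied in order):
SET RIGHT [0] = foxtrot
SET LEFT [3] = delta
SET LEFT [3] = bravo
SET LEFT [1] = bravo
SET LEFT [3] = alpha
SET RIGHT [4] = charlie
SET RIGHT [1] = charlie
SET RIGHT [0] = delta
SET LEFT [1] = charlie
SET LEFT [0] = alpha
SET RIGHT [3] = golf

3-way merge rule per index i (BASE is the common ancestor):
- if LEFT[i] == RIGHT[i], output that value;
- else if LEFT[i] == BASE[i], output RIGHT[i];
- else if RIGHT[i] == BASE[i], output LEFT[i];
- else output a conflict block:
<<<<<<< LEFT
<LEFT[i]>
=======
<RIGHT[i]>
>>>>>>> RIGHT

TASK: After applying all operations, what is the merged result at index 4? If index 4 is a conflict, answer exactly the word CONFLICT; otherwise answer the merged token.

Answer: charlie

Derivation:
Final LEFT:  [alpha, charlie, echo, alpha, bravo]
Final RIGHT: [delta, charlie, echo, golf, charlie]
i=0: BASE=foxtrot L=alpha R=delta all differ -> CONFLICT
i=1: L=charlie R=charlie -> agree -> charlie
i=2: L=echo R=echo -> agree -> echo
i=3: BASE=hotel L=alpha R=golf all differ -> CONFLICT
i=4: L=bravo=BASE, R=charlie -> take RIGHT -> charlie
Index 4 -> charlie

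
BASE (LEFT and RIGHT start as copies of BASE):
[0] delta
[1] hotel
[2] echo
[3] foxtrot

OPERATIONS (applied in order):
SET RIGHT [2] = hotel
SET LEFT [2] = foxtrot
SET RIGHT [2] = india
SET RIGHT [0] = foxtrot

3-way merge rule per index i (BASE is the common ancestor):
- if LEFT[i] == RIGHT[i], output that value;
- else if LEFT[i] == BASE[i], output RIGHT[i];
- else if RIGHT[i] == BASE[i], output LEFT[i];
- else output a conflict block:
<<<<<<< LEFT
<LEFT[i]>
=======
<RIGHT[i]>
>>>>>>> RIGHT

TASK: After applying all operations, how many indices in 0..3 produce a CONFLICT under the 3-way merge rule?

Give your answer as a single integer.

Final LEFT:  [delta, hotel, foxtrot, foxtrot]
Final RIGHT: [foxtrot, hotel, india, foxtrot]
i=0: L=delta=BASE, R=foxtrot -> take RIGHT -> foxtrot
i=1: L=hotel R=hotel -> agree -> hotel
i=2: BASE=echo L=foxtrot R=india all differ -> CONFLICT
i=3: L=foxtrot R=foxtrot -> agree -> foxtrot
Conflict count: 1

Answer: 1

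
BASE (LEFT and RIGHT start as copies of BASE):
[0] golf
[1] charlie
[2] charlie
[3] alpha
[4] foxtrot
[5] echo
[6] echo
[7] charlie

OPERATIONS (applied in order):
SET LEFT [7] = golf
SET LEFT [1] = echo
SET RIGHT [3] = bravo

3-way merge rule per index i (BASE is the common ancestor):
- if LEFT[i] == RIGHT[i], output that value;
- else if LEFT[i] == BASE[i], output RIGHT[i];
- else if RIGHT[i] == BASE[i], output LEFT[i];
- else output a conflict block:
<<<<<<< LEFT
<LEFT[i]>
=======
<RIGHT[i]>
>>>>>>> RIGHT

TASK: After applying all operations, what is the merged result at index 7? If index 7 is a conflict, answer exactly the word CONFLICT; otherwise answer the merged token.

Final LEFT:  [golf, echo, charlie, alpha, foxtrot, echo, echo, golf]
Final RIGHT: [golf, charlie, charlie, bravo, foxtrot, echo, echo, charlie]
i=0: L=golf R=golf -> agree -> golf
i=1: L=echo, R=charlie=BASE -> take LEFT -> echo
i=2: L=charlie R=charlie -> agree -> charlie
i=3: L=alpha=BASE, R=bravo -> take RIGHT -> bravo
i=4: L=foxtrot R=foxtrot -> agree -> foxtrot
i=5: L=echo R=echo -> agree -> echo
i=6: L=echo R=echo -> agree -> echo
i=7: L=golf, R=charlie=BASE -> take LEFT -> golf
Index 7 -> golf

Answer: golf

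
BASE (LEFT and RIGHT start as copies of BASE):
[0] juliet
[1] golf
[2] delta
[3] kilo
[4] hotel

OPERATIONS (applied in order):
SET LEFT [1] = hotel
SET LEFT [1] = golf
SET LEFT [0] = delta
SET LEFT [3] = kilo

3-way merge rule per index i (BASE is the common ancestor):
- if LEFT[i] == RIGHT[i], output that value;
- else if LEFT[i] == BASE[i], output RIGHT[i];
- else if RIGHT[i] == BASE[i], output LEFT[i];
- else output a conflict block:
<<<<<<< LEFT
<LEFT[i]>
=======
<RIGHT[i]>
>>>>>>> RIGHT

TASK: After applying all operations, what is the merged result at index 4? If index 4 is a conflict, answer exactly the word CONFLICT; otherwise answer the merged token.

Final LEFT:  [delta, golf, delta, kilo, hotel]
Final RIGHT: [juliet, golf, delta, kilo, hotel]
i=0: L=delta, R=juliet=BASE -> take LEFT -> delta
i=1: L=golf R=golf -> agree -> golf
i=2: L=delta R=delta -> agree -> delta
i=3: L=kilo R=kilo -> agree -> kilo
i=4: L=hotel R=hotel -> agree -> hotel
Index 4 -> hotel

Answer: hotel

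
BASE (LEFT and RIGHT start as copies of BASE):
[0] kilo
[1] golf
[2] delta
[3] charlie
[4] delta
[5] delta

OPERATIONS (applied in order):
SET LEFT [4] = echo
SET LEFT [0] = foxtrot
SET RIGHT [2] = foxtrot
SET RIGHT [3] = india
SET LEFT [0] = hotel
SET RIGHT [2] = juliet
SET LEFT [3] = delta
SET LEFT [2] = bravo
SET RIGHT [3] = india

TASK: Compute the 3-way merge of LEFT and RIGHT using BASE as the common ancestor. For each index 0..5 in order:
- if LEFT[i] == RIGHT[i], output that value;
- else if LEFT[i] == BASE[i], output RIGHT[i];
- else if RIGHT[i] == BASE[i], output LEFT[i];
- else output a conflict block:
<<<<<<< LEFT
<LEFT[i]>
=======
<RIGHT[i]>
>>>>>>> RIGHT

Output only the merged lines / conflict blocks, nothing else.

Answer: hotel
golf
<<<<<<< LEFT
bravo
=======
juliet
>>>>>>> RIGHT
<<<<<<< LEFT
delta
=======
india
>>>>>>> RIGHT
echo
delta

Derivation:
Final LEFT:  [hotel, golf, bravo, delta, echo, delta]
Final RIGHT: [kilo, golf, juliet, india, delta, delta]
i=0: L=hotel, R=kilo=BASE -> take LEFT -> hotel
i=1: L=golf R=golf -> agree -> golf
i=2: BASE=delta L=bravo R=juliet all differ -> CONFLICT
i=3: BASE=charlie L=delta R=india all differ -> CONFLICT
i=4: L=echo, R=delta=BASE -> take LEFT -> echo
i=5: L=delta R=delta -> agree -> delta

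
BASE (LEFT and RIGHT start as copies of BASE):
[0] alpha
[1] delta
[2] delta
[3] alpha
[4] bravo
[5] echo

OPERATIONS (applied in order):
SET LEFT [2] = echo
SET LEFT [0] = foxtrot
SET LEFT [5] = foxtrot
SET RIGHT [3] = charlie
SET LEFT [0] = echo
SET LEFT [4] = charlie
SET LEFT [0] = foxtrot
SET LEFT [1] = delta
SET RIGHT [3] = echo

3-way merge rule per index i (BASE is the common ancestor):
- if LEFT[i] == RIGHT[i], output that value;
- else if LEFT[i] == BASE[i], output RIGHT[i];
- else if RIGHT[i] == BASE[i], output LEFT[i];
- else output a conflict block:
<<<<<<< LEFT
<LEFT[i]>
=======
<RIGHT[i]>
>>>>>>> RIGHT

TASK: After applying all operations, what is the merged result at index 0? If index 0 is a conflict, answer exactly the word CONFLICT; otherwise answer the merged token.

Answer: foxtrot

Derivation:
Final LEFT:  [foxtrot, delta, echo, alpha, charlie, foxtrot]
Final RIGHT: [alpha, delta, delta, echo, bravo, echo]
i=0: L=foxtrot, R=alpha=BASE -> take LEFT -> foxtrot
i=1: L=delta R=delta -> agree -> delta
i=2: L=echo, R=delta=BASE -> take LEFT -> echo
i=3: L=alpha=BASE, R=echo -> take RIGHT -> echo
i=4: L=charlie, R=bravo=BASE -> take LEFT -> charlie
i=5: L=foxtrot, R=echo=BASE -> take LEFT -> foxtrot
Index 0 -> foxtrot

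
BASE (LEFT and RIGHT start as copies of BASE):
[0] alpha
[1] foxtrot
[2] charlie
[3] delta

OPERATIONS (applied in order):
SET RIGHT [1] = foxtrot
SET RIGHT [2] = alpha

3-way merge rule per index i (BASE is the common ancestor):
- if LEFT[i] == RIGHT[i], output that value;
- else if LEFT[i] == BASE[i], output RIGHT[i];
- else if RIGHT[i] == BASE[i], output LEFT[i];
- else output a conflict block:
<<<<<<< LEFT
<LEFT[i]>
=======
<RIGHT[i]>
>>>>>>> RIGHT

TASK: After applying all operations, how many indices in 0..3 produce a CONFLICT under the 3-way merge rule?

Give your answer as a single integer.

Final LEFT:  [alpha, foxtrot, charlie, delta]
Final RIGHT: [alpha, foxtrot, alpha, delta]
i=0: L=alpha R=alpha -> agree -> alpha
i=1: L=foxtrot R=foxtrot -> agree -> foxtrot
i=2: L=charlie=BASE, R=alpha -> take RIGHT -> alpha
i=3: L=delta R=delta -> agree -> delta
Conflict count: 0

Answer: 0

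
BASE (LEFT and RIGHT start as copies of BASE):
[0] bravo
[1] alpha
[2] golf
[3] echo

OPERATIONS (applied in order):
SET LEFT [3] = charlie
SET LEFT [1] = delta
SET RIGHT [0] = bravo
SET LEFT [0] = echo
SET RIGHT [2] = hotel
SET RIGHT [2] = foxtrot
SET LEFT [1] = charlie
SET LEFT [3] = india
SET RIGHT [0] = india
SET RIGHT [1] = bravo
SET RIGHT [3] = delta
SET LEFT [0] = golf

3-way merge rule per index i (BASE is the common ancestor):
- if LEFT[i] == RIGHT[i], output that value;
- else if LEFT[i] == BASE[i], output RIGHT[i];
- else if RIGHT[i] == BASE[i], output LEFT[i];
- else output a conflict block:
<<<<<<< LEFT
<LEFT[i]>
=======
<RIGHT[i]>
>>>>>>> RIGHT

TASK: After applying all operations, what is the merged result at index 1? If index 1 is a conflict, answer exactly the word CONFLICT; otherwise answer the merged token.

Answer: CONFLICT

Derivation:
Final LEFT:  [golf, charlie, golf, india]
Final RIGHT: [india, bravo, foxtrot, delta]
i=0: BASE=bravo L=golf R=india all differ -> CONFLICT
i=1: BASE=alpha L=charlie R=bravo all differ -> CONFLICT
i=2: L=golf=BASE, R=foxtrot -> take RIGHT -> foxtrot
i=3: BASE=echo L=india R=delta all differ -> CONFLICT
Index 1 -> CONFLICT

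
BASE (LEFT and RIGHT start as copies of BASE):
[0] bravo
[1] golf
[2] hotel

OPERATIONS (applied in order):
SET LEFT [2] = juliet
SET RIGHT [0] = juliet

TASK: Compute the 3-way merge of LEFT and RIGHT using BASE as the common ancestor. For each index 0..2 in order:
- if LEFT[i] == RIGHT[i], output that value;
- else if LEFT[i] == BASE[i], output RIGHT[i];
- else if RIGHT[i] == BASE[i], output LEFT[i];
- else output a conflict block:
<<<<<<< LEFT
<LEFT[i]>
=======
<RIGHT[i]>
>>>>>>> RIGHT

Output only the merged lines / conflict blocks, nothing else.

Final LEFT:  [bravo, golf, juliet]
Final RIGHT: [juliet, golf, hotel]
i=0: L=bravo=BASE, R=juliet -> take RIGHT -> juliet
i=1: L=golf R=golf -> agree -> golf
i=2: L=juliet, R=hotel=BASE -> take LEFT -> juliet

Answer: juliet
golf
juliet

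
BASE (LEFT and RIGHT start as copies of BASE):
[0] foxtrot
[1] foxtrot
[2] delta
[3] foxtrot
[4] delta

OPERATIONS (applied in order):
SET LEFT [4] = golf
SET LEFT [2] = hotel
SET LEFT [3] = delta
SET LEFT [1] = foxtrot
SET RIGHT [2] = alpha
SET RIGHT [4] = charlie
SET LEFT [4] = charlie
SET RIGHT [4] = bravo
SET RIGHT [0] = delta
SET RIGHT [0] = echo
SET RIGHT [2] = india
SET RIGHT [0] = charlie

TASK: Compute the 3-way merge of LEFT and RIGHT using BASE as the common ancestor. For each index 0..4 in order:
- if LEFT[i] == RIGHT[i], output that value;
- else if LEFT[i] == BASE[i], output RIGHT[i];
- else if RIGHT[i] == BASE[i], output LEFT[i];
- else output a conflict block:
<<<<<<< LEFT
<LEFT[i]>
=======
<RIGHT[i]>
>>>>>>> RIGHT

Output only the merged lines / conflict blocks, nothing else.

Final LEFT:  [foxtrot, foxtrot, hotel, delta, charlie]
Final RIGHT: [charlie, foxtrot, india, foxtrot, bravo]
i=0: L=foxtrot=BASE, R=charlie -> take RIGHT -> charlie
i=1: L=foxtrot R=foxtrot -> agree -> foxtrot
i=2: BASE=delta L=hotel R=india all differ -> CONFLICT
i=3: L=delta, R=foxtrot=BASE -> take LEFT -> delta
i=4: BASE=delta L=charlie R=bravo all differ -> CONFLICT

Answer: charlie
foxtrot
<<<<<<< LEFT
hotel
=======
india
>>>>>>> RIGHT
delta
<<<<<<< LEFT
charlie
=======
bravo
>>>>>>> RIGHT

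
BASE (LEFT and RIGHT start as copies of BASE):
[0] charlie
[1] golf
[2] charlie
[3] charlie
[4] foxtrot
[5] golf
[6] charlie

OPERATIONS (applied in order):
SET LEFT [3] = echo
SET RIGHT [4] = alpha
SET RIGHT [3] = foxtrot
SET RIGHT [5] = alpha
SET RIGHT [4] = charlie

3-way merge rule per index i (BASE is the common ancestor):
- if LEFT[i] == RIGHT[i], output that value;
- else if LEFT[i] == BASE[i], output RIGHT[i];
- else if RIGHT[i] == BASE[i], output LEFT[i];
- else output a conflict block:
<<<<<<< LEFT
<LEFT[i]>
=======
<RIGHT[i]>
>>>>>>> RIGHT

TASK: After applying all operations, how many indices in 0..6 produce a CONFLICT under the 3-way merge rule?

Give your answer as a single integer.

Final LEFT:  [charlie, golf, charlie, echo, foxtrot, golf, charlie]
Final RIGHT: [charlie, golf, charlie, foxtrot, charlie, alpha, charlie]
i=0: L=charlie R=charlie -> agree -> charlie
i=1: L=golf R=golf -> agree -> golf
i=2: L=charlie R=charlie -> agree -> charlie
i=3: BASE=charlie L=echo R=foxtrot all differ -> CONFLICT
i=4: L=foxtrot=BASE, R=charlie -> take RIGHT -> charlie
i=5: L=golf=BASE, R=alpha -> take RIGHT -> alpha
i=6: L=charlie R=charlie -> agree -> charlie
Conflict count: 1

Answer: 1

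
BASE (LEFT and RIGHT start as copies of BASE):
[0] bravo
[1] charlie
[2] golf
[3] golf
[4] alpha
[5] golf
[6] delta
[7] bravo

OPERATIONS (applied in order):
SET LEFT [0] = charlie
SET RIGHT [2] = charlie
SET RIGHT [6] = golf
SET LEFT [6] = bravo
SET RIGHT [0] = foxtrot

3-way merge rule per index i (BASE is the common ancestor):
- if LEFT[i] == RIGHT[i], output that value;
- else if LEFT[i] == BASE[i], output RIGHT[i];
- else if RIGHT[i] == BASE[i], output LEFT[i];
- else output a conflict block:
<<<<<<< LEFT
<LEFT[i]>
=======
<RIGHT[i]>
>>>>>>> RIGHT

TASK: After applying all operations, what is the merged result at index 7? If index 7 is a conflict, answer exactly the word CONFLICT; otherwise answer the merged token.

Answer: bravo

Derivation:
Final LEFT:  [charlie, charlie, golf, golf, alpha, golf, bravo, bravo]
Final RIGHT: [foxtrot, charlie, charlie, golf, alpha, golf, golf, bravo]
i=0: BASE=bravo L=charlie R=foxtrot all differ -> CONFLICT
i=1: L=charlie R=charlie -> agree -> charlie
i=2: L=golf=BASE, R=charlie -> take RIGHT -> charlie
i=3: L=golf R=golf -> agree -> golf
i=4: L=alpha R=alpha -> agree -> alpha
i=5: L=golf R=golf -> agree -> golf
i=6: BASE=delta L=bravo R=golf all differ -> CONFLICT
i=7: L=bravo R=bravo -> agree -> bravo
Index 7 -> bravo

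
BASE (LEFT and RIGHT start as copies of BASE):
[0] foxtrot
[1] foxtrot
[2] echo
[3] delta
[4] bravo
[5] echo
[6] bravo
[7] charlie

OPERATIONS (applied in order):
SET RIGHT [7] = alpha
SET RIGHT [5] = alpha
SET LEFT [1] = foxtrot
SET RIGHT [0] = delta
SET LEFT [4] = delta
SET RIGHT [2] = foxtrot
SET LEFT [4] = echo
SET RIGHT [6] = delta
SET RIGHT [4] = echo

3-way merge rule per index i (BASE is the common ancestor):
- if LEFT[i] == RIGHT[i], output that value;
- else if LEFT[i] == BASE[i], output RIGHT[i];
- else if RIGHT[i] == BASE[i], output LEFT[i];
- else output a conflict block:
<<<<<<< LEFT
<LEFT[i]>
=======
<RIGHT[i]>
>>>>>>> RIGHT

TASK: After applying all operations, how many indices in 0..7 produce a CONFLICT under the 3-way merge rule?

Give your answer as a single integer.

Final LEFT:  [foxtrot, foxtrot, echo, delta, echo, echo, bravo, charlie]
Final RIGHT: [delta, foxtrot, foxtrot, delta, echo, alpha, delta, alpha]
i=0: L=foxtrot=BASE, R=delta -> take RIGHT -> delta
i=1: L=foxtrot R=foxtrot -> agree -> foxtrot
i=2: L=echo=BASE, R=foxtrot -> take RIGHT -> foxtrot
i=3: L=delta R=delta -> agree -> delta
i=4: L=echo R=echo -> agree -> echo
i=5: L=echo=BASE, R=alpha -> take RIGHT -> alpha
i=6: L=bravo=BASE, R=delta -> take RIGHT -> delta
i=7: L=charlie=BASE, R=alpha -> take RIGHT -> alpha
Conflict count: 0

Answer: 0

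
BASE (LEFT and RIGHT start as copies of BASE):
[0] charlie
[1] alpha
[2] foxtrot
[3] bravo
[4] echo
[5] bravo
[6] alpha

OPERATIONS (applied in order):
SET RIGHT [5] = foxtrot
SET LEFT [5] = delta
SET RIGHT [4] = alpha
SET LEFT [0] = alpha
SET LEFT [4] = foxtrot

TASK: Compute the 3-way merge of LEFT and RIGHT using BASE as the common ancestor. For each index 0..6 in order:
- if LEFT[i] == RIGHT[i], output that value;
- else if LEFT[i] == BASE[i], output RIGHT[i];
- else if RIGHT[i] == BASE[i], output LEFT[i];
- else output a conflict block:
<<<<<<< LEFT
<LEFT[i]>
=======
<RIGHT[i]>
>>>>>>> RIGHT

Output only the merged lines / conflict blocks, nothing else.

Final LEFT:  [alpha, alpha, foxtrot, bravo, foxtrot, delta, alpha]
Final RIGHT: [charlie, alpha, foxtrot, bravo, alpha, foxtrot, alpha]
i=0: L=alpha, R=charlie=BASE -> take LEFT -> alpha
i=1: L=alpha R=alpha -> agree -> alpha
i=2: L=foxtrot R=foxtrot -> agree -> foxtrot
i=3: L=bravo R=bravo -> agree -> bravo
i=4: BASE=echo L=foxtrot R=alpha all differ -> CONFLICT
i=5: BASE=bravo L=delta R=foxtrot all differ -> CONFLICT
i=6: L=alpha R=alpha -> agree -> alpha

Answer: alpha
alpha
foxtrot
bravo
<<<<<<< LEFT
foxtrot
=======
alpha
>>>>>>> RIGHT
<<<<<<< LEFT
delta
=======
foxtrot
>>>>>>> RIGHT
alpha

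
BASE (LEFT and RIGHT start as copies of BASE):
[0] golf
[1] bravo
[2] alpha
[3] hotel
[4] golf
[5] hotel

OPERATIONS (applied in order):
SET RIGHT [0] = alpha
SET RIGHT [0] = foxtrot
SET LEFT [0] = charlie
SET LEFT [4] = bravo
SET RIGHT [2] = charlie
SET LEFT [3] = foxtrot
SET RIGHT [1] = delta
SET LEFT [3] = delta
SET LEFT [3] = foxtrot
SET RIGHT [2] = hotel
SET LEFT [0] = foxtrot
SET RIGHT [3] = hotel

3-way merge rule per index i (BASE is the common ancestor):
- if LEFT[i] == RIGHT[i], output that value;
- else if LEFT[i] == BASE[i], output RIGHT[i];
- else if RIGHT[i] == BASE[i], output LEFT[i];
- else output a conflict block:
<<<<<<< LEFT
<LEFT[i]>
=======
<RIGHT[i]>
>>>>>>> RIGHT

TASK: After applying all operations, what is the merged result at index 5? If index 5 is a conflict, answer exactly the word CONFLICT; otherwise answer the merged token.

Answer: hotel

Derivation:
Final LEFT:  [foxtrot, bravo, alpha, foxtrot, bravo, hotel]
Final RIGHT: [foxtrot, delta, hotel, hotel, golf, hotel]
i=0: L=foxtrot R=foxtrot -> agree -> foxtrot
i=1: L=bravo=BASE, R=delta -> take RIGHT -> delta
i=2: L=alpha=BASE, R=hotel -> take RIGHT -> hotel
i=3: L=foxtrot, R=hotel=BASE -> take LEFT -> foxtrot
i=4: L=bravo, R=golf=BASE -> take LEFT -> bravo
i=5: L=hotel R=hotel -> agree -> hotel
Index 5 -> hotel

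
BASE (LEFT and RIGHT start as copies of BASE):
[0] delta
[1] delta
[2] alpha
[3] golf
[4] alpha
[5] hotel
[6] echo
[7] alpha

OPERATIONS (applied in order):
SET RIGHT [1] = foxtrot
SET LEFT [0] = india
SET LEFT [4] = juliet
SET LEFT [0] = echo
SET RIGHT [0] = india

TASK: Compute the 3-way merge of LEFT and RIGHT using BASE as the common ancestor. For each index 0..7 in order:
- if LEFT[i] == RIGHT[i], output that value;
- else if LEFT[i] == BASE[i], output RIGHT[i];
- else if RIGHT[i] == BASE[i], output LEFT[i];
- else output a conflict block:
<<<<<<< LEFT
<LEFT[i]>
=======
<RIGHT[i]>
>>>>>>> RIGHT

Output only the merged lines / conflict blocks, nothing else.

Final LEFT:  [echo, delta, alpha, golf, juliet, hotel, echo, alpha]
Final RIGHT: [india, foxtrot, alpha, golf, alpha, hotel, echo, alpha]
i=0: BASE=delta L=echo R=india all differ -> CONFLICT
i=1: L=delta=BASE, R=foxtrot -> take RIGHT -> foxtrot
i=2: L=alpha R=alpha -> agree -> alpha
i=3: L=golf R=golf -> agree -> golf
i=4: L=juliet, R=alpha=BASE -> take LEFT -> juliet
i=5: L=hotel R=hotel -> agree -> hotel
i=6: L=echo R=echo -> agree -> echo
i=7: L=alpha R=alpha -> agree -> alpha

Answer: <<<<<<< LEFT
echo
=======
india
>>>>>>> RIGHT
foxtrot
alpha
golf
juliet
hotel
echo
alpha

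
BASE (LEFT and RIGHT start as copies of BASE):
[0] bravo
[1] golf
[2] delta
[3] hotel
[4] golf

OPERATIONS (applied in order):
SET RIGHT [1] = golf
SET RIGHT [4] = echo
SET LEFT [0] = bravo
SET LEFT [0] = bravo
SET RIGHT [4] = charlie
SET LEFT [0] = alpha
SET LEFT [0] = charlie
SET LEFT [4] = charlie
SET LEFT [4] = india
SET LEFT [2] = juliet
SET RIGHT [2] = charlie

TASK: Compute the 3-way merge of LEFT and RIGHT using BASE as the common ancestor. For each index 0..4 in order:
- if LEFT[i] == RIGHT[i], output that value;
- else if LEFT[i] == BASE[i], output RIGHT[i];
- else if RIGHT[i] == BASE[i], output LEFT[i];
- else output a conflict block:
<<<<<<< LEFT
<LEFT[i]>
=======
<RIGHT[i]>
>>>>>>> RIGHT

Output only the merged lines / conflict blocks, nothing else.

Final LEFT:  [charlie, golf, juliet, hotel, india]
Final RIGHT: [bravo, golf, charlie, hotel, charlie]
i=0: L=charlie, R=bravo=BASE -> take LEFT -> charlie
i=1: L=golf R=golf -> agree -> golf
i=2: BASE=delta L=juliet R=charlie all differ -> CONFLICT
i=3: L=hotel R=hotel -> agree -> hotel
i=4: BASE=golf L=india R=charlie all differ -> CONFLICT

Answer: charlie
golf
<<<<<<< LEFT
juliet
=======
charlie
>>>>>>> RIGHT
hotel
<<<<<<< LEFT
india
=======
charlie
>>>>>>> RIGHT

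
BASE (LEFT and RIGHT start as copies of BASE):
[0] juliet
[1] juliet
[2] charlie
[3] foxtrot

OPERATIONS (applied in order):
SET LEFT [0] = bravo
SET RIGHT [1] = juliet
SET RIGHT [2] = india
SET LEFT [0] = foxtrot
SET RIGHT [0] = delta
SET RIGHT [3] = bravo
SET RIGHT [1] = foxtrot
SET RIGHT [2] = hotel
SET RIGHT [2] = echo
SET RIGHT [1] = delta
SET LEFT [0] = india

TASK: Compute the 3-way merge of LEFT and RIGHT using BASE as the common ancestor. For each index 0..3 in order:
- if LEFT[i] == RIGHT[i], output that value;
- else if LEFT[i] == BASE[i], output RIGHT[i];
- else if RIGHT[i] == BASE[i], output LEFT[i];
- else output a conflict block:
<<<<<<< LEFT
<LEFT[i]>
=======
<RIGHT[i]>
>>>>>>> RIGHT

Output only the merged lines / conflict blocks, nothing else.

Answer: <<<<<<< LEFT
india
=======
delta
>>>>>>> RIGHT
delta
echo
bravo

Derivation:
Final LEFT:  [india, juliet, charlie, foxtrot]
Final RIGHT: [delta, delta, echo, bravo]
i=0: BASE=juliet L=india R=delta all differ -> CONFLICT
i=1: L=juliet=BASE, R=delta -> take RIGHT -> delta
i=2: L=charlie=BASE, R=echo -> take RIGHT -> echo
i=3: L=foxtrot=BASE, R=bravo -> take RIGHT -> bravo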